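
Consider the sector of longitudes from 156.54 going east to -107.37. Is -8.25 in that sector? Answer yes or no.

Band width going east from +156.54° to -107.37°: ((-107.37 − 156.54) mod 360) = 96.09°.
Offset of -8.25° east of the west edge: ((-8.25 − 156.54) mod 360) = 195.21°.
195.21° > 96.09° ⇒ outside.

No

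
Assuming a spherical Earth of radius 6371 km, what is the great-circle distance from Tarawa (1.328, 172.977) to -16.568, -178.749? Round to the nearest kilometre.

2187 km

Δλ = -178.749 − 172.977 = -351.726°; wrapped into (−180°, 180°]: 8.274°.
Δφ = -16.568 − 1.328 = -17.896°.
a = sin²(Δφ/2) + cos φ₁ · cos φ₂ · sin²(Δλ/2) = 0.029179.
c = 2·atan2(√a, √(1−a)) = 0.34332 rad → d = 6371·c ≈ 2187.30 km.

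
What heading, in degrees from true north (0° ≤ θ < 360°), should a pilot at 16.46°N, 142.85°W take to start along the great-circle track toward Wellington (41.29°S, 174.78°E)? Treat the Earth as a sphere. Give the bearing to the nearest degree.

213°

Δλ = 174.78 − -142.85 = 317.63°; wrapped into (−180°, 180°]: -42.37°.
θ = atan2( sin Δλ · cos φ₂ , cos φ₁ · sin φ₂ − sin φ₁ · cos φ₂ · cos Δλ )
  = atan2(-0.50637, -0.79012) = -147.345° → normalised to [0°, 360°): 212.655°.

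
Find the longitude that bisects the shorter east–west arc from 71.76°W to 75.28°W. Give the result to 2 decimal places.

73.52°W

Signed shortest Δλ from -71.76° to -75.28° is -3.52°.
Midpoint longitude = -71.76° + (-3.52°)/2 = -71.76° − 1.76° = -73.52°.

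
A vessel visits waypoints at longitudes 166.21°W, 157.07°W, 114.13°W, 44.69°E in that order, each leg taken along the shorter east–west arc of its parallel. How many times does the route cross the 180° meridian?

Leg 1: -166.21° → -157.07°, shortest Δλ = 9.14° (east) — does not cross 180°.
Leg 2: -157.07° → -114.13°, shortest Δλ = 42.94° (east) — does not cross 180°.
Leg 3: -114.13° → +44.69°, shortest Δλ = 158.82° (east) — does not cross 180°.
Total crossings: 0.

0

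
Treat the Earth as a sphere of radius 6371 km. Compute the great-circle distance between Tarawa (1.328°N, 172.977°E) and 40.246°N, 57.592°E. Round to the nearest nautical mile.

6496 nmi

Δλ = 57.592 − 172.977 = -115.385°.
Δφ = 40.246 − 1.328 = 38.918°.
a = sin²(Δφ/2) + cos φ₁ · cos φ₂ · sin²(Δλ/2) = 0.656077.
c = 2·atan2(√a, √(1−a)) = 1.88826 rad → d = 6371·c ≈ 12030.08 km ≈ 6495.73 nmi.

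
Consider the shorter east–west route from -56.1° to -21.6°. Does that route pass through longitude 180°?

Signed shortest Δλ = ((-21.6 − -56.1 + 180) mod 360) − 180 = 34.5°.
Going east by 34.5° from -56.1° reaches -21.6° without touching 180°.

No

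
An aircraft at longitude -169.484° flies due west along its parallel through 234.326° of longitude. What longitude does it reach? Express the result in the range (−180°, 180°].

Start at -169.484°; shift −234.326° → -403.810°.
-403.810° lies outside (−180°, 180°]; add 360° → -43.810°.

-43.810°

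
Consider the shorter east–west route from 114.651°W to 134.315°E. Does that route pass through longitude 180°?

Yes

Naïve |134.315 − -114.651| = 248.966° > 180°, so the shorter arc goes the other way round — across 180°.
Signed shortest Δλ = ((134.315 − -114.651 + 180) mod 360) − 180 = -111.034°.
Going west by 111.034° from -114.651° passes through 180° before reaching +134.315°.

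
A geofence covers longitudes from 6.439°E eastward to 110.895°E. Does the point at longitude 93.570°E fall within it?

Yes

Band width going east from +6.439° to +110.895°: ((110.895 − 6.439) mod 360) = 104.456°.
Offset of +93.570° east of the west edge: ((93.570 − 6.439) mod 360) = 87.131°.
87.131° ≤ 104.456° ⇒ inside.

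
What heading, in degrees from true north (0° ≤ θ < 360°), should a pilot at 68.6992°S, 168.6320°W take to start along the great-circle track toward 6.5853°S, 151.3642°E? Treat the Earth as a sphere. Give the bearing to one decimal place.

316.3°

Δλ = 151.3642 − -168.6320 = 319.9962°; wrapped into (−180°, 180°]: -40.0038°.
θ = atan2( sin Δλ · cos φ₂ , cos φ₁ · sin φ₂ − sin φ₁ · cos φ₂ · cos Δλ )
  = atan2(-0.63860, 0.66730) = -43.741° → normalised to [0°, 360°): 316.259°.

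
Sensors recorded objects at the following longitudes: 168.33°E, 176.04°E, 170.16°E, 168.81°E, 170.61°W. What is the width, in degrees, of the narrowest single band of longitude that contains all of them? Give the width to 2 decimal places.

Sort the longitudes: -170.61°, +168.33°, +168.81°, +170.16°, +176.04°.
Eastward gaps between consecutive values (wrapping around): 338.94°, 0.48°, 1.35°, 5.88°, 13.35°.
Largest gap = 338.94° ⇒ minimal covering band is its complement: 360° − 338.94° = 21.06°.
Band runs from +168.33° eastward to -170.61°, crossing the antimeridian.

21.06°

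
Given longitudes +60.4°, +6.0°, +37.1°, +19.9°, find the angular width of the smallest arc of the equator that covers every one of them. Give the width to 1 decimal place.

54.4°

Sort the longitudes: +6.0°, +19.9°, +37.1°, +60.4°.
Eastward gaps between consecutive values (wrapping around): 13.9°, 17.2°, 23.3°, 305.6°.
Largest gap = 305.6° ⇒ minimal covering band is its complement: 360° − 305.6° = 54.4°.
Band runs from +6.0° eastward to +60.4°.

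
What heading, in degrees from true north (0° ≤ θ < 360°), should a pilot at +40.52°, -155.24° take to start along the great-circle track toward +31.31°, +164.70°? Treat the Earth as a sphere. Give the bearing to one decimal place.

266.9°

Δλ = 164.70 − -155.24 = 319.94°; wrapped into (−180°, 180°]: -40.06°.
θ = atan2( sin Δλ · cos φ₂ , cos φ₁ · sin φ₂ − sin φ₁ · cos φ₂ · cos Δλ )
  = atan2(-0.54986, -0.02981) = -93.103° → normalised to [0°, 360°): 266.897°.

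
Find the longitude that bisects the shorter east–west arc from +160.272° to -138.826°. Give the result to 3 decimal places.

-169.277°

Signed shortest Δλ from +160.272° to -138.826° is +60.902°.
Midpoint longitude = +160.272° + (+60.902°)/2 = +160.272° + 30.451° = +190.723°.
Normalise into (−180°, 180°]: -169.277°.
(The naïve average (+160.272 + -138.826)/2 = 10.723° is on the wrong side of the globe.)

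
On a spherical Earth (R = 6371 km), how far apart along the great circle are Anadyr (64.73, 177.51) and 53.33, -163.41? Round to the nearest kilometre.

Δλ = -163.41 − 177.51 = -340.92°; wrapped into (−180°, 180°]: 19.08°.
Δφ = 53.33 − 64.73 = -11.40°.
a = sin²(Δφ/2) + cos φ₁ · cos φ₂ · sin²(Δλ/2) = 0.016867.
c = 2·atan2(√a, √(1−a)) = 0.26048 rad → d = 6371·c ≈ 1659.54 km.

1660 km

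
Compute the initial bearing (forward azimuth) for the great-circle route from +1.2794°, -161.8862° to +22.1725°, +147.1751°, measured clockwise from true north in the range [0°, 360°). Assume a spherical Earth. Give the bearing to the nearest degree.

297°

Δλ = 147.1751 − -161.8862 = 309.0613°; wrapped into (−180°, 180°]: -50.9387°.
θ = atan2( sin Δλ · cos φ₂ , cos φ₁ · sin φ₂ − sin φ₁ · cos φ₂ · cos Δλ )
  = atan2(-0.71905, 0.36427) = -63.133° → normalised to [0°, 360°): 296.867°.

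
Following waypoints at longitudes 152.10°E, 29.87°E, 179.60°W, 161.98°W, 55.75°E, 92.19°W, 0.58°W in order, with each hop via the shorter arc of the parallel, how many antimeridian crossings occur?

2

Leg 1: +152.10° → +29.87°, shortest Δλ = -122.23° (west) — does not cross 180°.
Leg 2: +29.87° → -179.60°, shortest Δλ = 150.53° (east) — crosses 180°.
Leg 3: -179.60° → -161.98°, shortest Δλ = 17.62° (east) — does not cross 180°.
Leg 4: -161.98° → +55.75°, shortest Δλ = -142.27° (west) — crosses 180°.
Leg 5: +55.75° → -92.19°, shortest Δλ = -147.94° (west) — does not cross 180°.
Leg 6: -92.19° → -0.58°, shortest Δλ = 91.61° (east) — does not cross 180°.
Total crossings: 2.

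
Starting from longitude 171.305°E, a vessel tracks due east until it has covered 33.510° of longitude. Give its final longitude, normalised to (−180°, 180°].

Start at +171.305°; shift +33.510° → +204.815°.
+204.815° lies outside (−180°, 180°]; subtract 360° → -155.185°.

155.185°W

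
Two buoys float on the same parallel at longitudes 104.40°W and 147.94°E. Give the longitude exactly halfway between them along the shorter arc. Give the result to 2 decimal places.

158.23°W

Signed shortest Δλ from -104.40° to +147.94° is -107.66°.
Midpoint longitude = -104.40° + (-107.66°)/2 = -104.40° − 53.83° = -158.23°.
(The naïve average (-104.40 + +147.94)/2 = 21.77° is on the wrong side of the globe.)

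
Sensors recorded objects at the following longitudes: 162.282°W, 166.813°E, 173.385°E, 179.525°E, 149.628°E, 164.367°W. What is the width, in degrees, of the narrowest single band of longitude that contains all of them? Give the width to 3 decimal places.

Sort the longitudes: -164.367°, -162.282°, +149.628°, +166.813°, +173.385°, +179.525°.
Eastward gaps between consecutive values (wrapping around): 2.085°, 311.910°, 17.185°, 6.572°, 6.140°, 16.108°.
Largest gap = 311.910° ⇒ minimal covering band is its complement: 360° − 311.910° = 48.090°.
Band runs from +149.628° eastward to -162.282°, crossing the antimeridian.

48.090°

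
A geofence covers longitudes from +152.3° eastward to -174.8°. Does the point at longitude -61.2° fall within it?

No

Band width going east from +152.3° to -174.8°: ((-174.8 − 152.3) mod 360) = 32.9°.
Offset of -61.2° east of the west edge: ((-61.2 − 152.3) mod 360) = 146.5°.
146.5° > 32.9° ⇒ outside.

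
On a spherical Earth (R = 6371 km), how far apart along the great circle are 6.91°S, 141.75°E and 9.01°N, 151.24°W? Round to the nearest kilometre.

7633 km

Δλ = -151.24 − 141.75 = -292.99°; wrapped into (−180°, 180°]: 67.01°.
Δφ = 9.01 − -6.91 = 15.92°.
a = sin²(Δφ/2) + cos φ₁ · cos φ₂ · sin²(Δλ/2) = 0.317946.
c = 2·atan2(√a, √(1−a)) = 1.19812 rad → d = 6371·c ≈ 7633.23 km.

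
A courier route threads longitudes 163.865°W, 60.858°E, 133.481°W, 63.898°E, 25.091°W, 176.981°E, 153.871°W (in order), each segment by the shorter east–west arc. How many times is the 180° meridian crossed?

Leg 1: -163.865° → +60.858°, shortest Δλ = -135.277° (west) — crosses 180°.
Leg 2: +60.858° → -133.481°, shortest Δλ = 165.661° (east) — crosses 180°.
Leg 3: -133.481° → +63.898°, shortest Δλ = -162.621° (west) — crosses 180°.
Leg 4: +63.898° → -25.091°, shortest Δλ = -88.989° (west) — does not cross 180°.
Leg 5: -25.091° → +176.981°, shortest Δλ = -157.928° (west) — crosses 180°.
Leg 6: +176.981° → -153.871°, shortest Δλ = 29.148° (east) — crosses 180°.
Total crossings: 5.

5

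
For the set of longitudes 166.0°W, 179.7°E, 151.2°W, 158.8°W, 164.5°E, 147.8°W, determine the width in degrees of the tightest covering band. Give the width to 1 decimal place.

Sort the longitudes: -166.0°, -158.8°, -151.2°, -147.8°, +164.5°, +179.7°.
Eastward gaps between consecutive values (wrapping around): 7.2°, 7.6°, 3.4°, 312.3°, 15.2°, 14.3°.
Largest gap = 312.3° ⇒ minimal covering band is its complement: 360° − 312.3° = 47.7°.
Band runs from +164.5° eastward to -147.8°, crossing the antimeridian.

47.7°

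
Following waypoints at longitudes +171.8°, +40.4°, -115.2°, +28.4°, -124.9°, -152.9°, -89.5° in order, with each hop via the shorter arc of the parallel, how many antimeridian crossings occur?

Leg 1: +171.8° → +40.4°, shortest Δλ = -131.4° (west) — does not cross 180°.
Leg 2: +40.4° → -115.2°, shortest Δλ = -155.6° (west) — does not cross 180°.
Leg 3: -115.2° → +28.4°, shortest Δλ = 143.6° (east) — does not cross 180°.
Leg 4: +28.4° → -124.9°, shortest Δλ = -153.3° (west) — does not cross 180°.
Leg 5: -124.9° → -152.9°, shortest Δλ = -28.0° (west) — does not cross 180°.
Leg 6: -152.9° → -89.5°, shortest Δλ = 63.4° (east) — does not cross 180°.
Total crossings: 0.

0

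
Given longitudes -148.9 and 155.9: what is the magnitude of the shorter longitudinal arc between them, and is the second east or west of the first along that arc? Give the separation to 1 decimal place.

Raw difference: 155.9 − -148.9 = 304.8°.
Normalise into (−180°, 180°]: 304.8° − 360° = -55.2°.
Negative ⇒ the second point lies to the west; separation 55.2°.

55.2° west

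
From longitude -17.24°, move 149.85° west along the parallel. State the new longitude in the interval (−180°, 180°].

Start at -17.24°; shift −149.85° → -167.09°.
-167.09° already lies in (−180°, 180°].

-167.09°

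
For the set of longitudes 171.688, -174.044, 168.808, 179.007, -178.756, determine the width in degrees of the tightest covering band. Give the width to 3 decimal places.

Sort the longitudes: -178.756°, -174.044°, +168.808°, +171.688°, +179.007°.
Eastward gaps between consecutive values (wrapping around): 4.712°, 342.852°, 2.880°, 7.319°, 2.237°.
Largest gap = 342.852° ⇒ minimal covering band is its complement: 360° − 342.852° = 17.148°.
Band runs from +168.808° eastward to -174.044°, crossing the antimeridian.

17.148°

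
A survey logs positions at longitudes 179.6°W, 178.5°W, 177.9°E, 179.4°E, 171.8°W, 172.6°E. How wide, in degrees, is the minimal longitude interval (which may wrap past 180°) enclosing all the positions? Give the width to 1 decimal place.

15.6°

Sort the longitudes: -179.6°, -178.5°, -171.8°, +172.6°, +177.9°, +179.4°.
Eastward gaps between consecutive values (wrapping around): 1.1°, 6.7°, 344.4°, 5.3°, 1.5°, 1.0°.
Largest gap = 344.4° ⇒ minimal covering band is its complement: 360° − 344.4° = 15.6°.
Band runs from +172.6° eastward to -171.8°, crossing the antimeridian.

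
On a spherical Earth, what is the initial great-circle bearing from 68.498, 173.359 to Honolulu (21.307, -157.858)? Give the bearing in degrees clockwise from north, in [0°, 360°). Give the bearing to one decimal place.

144.4°

Δλ = -157.858 − 173.359 = -331.217°; wrapped into (−180°, 180°]: 28.783°.
θ = atan2( sin Δλ · cos φ₂ , cos φ₁ · sin φ₂ − sin φ₁ · cos φ₂ · cos Δλ )
  = atan2(0.44858, -0.62653) = 144.398° → normalised to [0°, 360°): 144.398°.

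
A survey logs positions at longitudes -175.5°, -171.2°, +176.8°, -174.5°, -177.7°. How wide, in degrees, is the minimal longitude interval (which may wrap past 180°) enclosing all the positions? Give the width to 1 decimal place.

12.0°

Sort the longitudes: -177.7°, -175.5°, -174.5°, -171.2°, +176.8°.
Eastward gaps between consecutive values (wrapping around): 2.2°, 1.0°, 3.3°, 348.0°, 5.5°.
Largest gap = 348.0° ⇒ minimal covering band is its complement: 360° − 348.0° = 12.0°.
Band runs from +176.8° eastward to -171.2°, crossing the antimeridian.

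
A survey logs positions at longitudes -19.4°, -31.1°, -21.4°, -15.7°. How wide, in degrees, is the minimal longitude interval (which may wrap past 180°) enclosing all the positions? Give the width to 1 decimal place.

Sort the longitudes: -31.1°, -21.4°, -19.4°, -15.7°.
Eastward gaps between consecutive values (wrapping around): 9.7°, 2.0°, 3.7°, 344.6°.
Largest gap = 344.6° ⇒ minimal covering band is its complement: 360° − 344.6° = 15.4°.
Band runs from -31.1° eastward to -15.7°.

15.4°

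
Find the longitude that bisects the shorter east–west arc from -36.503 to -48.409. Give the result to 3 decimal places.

Signed shortest Δλ from -36.503° to -48.409° is -11.906°.
Midpoint longitude = -36.503° + (-11.906°)/2 = -36.503° − 5.953° = -42.456°.

-42.456°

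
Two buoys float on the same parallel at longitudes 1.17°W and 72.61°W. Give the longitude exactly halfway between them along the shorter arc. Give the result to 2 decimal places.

Signed shortest Δλ from -1.17° to -72.61° is -71.44°.
Midpoint longitude = -1.17° + (-71.44°)/2 = -1.17° − 35.72° = -36.89°.

36.89°W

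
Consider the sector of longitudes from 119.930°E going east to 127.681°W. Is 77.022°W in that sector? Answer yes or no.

No

Band width going east from +119.930° to -127.681°: ((-127.681 − 119.930) mod 360) = 112.389°.
Offset of -77.022° east of the west edge: ((-77.022 − 119.930) mod 360) = 163.048°.
163.048° > 112.389° ⇒ outside.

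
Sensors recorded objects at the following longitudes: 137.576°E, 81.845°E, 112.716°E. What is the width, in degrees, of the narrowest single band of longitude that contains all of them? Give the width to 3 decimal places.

55.731°

Sort the longitudes: +81.845°, +112.716°, +137.576°.
Eastward gaps between consecutive values (wrapping around): 30.871°, 24.860°, 304.269°.
Largest gap = 304.269° ⇒ minimal covering band is its complement: 360° − 304.269° = 55.731°.
Band runs from +81.845° eastward to +137.576°.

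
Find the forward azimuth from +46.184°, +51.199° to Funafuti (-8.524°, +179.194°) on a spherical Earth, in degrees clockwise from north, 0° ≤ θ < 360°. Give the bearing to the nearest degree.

Δλ = 179.194 − 51.199 = 127.995°.
θ = atan2( sin Δλ · cos φ₂ , cos φ₁ · sin φ₂ − sin φ₁ · cos φ₂ · cos Δλ )
  = atan2(0.77936, 0.33666) = 66.637° → normalised to [0°, 360°): 66.637°.

67°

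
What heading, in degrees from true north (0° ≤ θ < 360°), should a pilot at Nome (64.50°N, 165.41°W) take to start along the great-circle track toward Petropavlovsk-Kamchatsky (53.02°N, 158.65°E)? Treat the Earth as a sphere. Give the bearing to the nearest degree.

Δλ = 158.65 − -165.41 = 324.06°; wrapped into (−180°, 180°]: -35.94°.
θ = atan2( sin Δλ · cos φ₂ , cos φ₁ · sin φ₂ − sin φ₁ · cos φ₂ · cos Δλ )
  = atan2(-0.35306, -0.09567) = -105.161° → normalised to [0°, 360°): 254.839°.

255°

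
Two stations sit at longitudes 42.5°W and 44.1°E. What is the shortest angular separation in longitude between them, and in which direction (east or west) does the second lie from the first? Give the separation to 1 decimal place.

Raw difference: 44.1 − -42.5 = 86.6°.
Normalise into (−180°, 180°]: 86.6° stays 86.6°.
Positive ⇒ the second point lies to the east; separation 86.6°.

86.6° east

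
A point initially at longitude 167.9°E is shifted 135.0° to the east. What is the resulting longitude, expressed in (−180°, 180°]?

57.1°W

Start at +167.9°; shift +135.0° → +302.9°.
+302.9° lies outside (−180°, 180°]; subtract 360° → -57.1°.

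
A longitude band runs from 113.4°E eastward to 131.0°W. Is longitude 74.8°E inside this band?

No

Band width going east from +113.4° to -131.0°: ((-131.0 − 113.4) mod 360) = 115.6°.
Offset of +74.8° east of the west edge: ((74.8 − 113.4) mod 360) = 321.4°.
321.4° > 115.6° ⇒ outside.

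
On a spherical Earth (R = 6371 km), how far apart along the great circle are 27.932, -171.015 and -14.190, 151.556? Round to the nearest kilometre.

6179 km

Δλ = 151.556 − -171.015 = 322.571°; wrapped into (−180°, 180°]: -37.429°.
Δφ = -14.190 − 27.932 = -42.122°.
a = sin²(Δφ/2) + cos φ₁ · cos φ₂ · sin²(Δλ/2) = 0.217319.
c = 2·atan2(√a, √(1−a)) = 0.96992 rad → d = 6371·c ≈ 6179.39 km.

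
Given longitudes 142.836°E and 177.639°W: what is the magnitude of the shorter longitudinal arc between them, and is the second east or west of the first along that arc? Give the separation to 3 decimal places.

39.525° east

Raw difference: -177.639 − 142.836 = -320.475°.
Normalise into (−180°, 180°]: -320.475° + 360° = 39.525°.
Positive ⇒ the second point lies to the east; separation 39.525°.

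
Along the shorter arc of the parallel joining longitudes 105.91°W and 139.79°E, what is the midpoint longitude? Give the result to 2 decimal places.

163.06°W

Signed shortest Δλ from -105.91° to +139.79° is -114.30°.
Midpoint longitude = -105.91° + (-114.30°)/2 = -105.91° − 57.15° = -163.06°.
(The naïve average (-105.91 + +139.79)/2 = 16.94° is on the wrong side of the globe.)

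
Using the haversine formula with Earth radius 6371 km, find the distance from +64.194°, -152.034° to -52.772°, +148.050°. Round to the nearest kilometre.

13987 km

Δλ = 148.050 − -152.034 = 300.084°; wrapped into (−180°, 180°]: -59.916°.
Δφ = -52.772 − 64.194 = -116.966°.
a = sin²(Δφ/2) + cos φ₁ · cos φ₂ · sin²(Δλ/2) = 0.792405.
c = 2·atan2(√a, √(1−a)) = 2.19544 rad → d = 6371·c ≈ 13987.17 km.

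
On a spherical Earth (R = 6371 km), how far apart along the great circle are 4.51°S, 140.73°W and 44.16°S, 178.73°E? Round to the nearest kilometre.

5921 km

Δλ = 178.73 − -140.73 = 319.46°; wrapped into (−180°, 180°]: -40.54°.
Δφ = -44.16 − -4.51 = -39.65°.
a = sin²(Δφ/2) + cos φ₁ · cos φ₂ · sin²(Δλ/2) = 0.200860.
c = 2·atan2(√a, √(1−a)) = 0.92944 rad → d = 6371·c ≈ 5921.48 km.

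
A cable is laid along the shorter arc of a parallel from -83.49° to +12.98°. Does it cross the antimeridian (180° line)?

Signed shortest Δλ = ((12.98 − -83.49 + 180) mod 360) − 180 = 96.47°.
Going east by 96.47° from -83.49° reaches +12.98° without touching 180°.

No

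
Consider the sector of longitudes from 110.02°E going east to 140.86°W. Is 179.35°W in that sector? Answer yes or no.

Yes

Band width going east from +110.02° to -140.86°: ((-140.86 − 110.02) mod 360) = 109.12°.
Offset of -179.35° east of the west edge: ((-179.35 − 110.02) mod 360) = 70.63°.
70.63° ≤ 109.12° ⇒ inside.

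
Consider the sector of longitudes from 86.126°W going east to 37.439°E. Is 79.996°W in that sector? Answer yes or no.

Yes

Band width going east from -86.126° to +37.439°: ((37.439 − -86.126) mod 360) = 123.565°.
Offset of -79.996° east of the west edge: ((-79.996 − -86.126) mod 360) = 6.130°.
6.130° ≤ 123.565° ⇒ inside.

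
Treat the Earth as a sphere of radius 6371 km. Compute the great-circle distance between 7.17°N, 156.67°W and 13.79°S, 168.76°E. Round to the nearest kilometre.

Δλ = 168.76 − -156.67 = 325.43°; wrapped into (−180°, 180°]: -34.57°.
Δφ = -13.79 − 7.17 = -20.96°.
a = sin²(Δφ/2) + cos φ₁ · cos φ₂ · sin²(Δλ/2) = 0.118153.
c = 2·atan2(√a, √(1−a)) = 0.70178 rad → d = 6371·c ≈ 4471.04 km.

4471 km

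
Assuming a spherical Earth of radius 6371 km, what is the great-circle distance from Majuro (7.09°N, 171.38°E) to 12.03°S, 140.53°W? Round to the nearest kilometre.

Δλ = -140.53 − 171.38 = -311.91°; wrapped into (−180°, 180°]: 48.09°.
Δφ = -12.03 − 7.09 = -19.12°.
a = sin²(Δφ/2) + cos φ₁ · cos φ₂ · sin²(Δλ/2) = 0.188714.
c = 2·atan2(√a, √(1−a)) = 0.89877 rad → d = 6371·c ≈ 5726.07 km.

5726 km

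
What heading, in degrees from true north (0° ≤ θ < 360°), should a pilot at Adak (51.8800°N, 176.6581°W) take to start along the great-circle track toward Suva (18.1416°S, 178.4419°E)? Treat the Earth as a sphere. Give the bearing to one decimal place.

Δλ = 178.4419 − -176.6581 = 355.1000°; wrapped into (−180°, 180°]: -4.9000°.
θ = atan2( sin Δλ · cos φ₂ , cos φ₁ · sin φ₂ − sin φ₁ · cos φ₂ · cos Δλ )
  = atan2(-0.08117, -0.93709) = -175.049° → normalised to [0°, 360°): 184.951°.

185.0°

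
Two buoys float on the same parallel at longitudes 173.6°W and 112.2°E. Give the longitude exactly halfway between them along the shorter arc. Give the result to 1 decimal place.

Signed shortest Δλ from -173.6° to +112.2° is -74.2°.
Midpoint longitude = -173.6° + (-74.2°)/2 = -173.6° − 37.1° = -210.7°.
Normalise into (−180°, 180°]: +149.3°.
(The naïve average (-173.6 + +112.2)/2 = -30.7° is on the wrong side of the globe.)

149.3°E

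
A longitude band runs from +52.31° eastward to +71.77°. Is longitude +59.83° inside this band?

Yes

Band width going east from +52.31° to +71.77°: ((71.77 − 52.31) mod 360) = 19.46°.
Offset of +59.83° east of the west edge: ((59.83 − 52.31) mod 360) = 7.52°.
7.52° ≤ 19.46° ⇒ inside.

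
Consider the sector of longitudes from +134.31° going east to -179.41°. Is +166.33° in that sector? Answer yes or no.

Yes

Band width going east from +134.31° to -179.41°: ((-179.41 − 134.31) mod 360) = 46.28°.
Offset of +166.33° east of the west edge: ((166.33 − 134.31) mod 360) = 32.02°.
32.02° ≤ 46.28° ⇒ inside.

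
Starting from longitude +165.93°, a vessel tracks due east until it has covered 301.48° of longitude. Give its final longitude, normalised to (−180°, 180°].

Start at +165.93°; shift +301.48° → +467.41°.
+467.41° lies outside (−180°, 180°]; subtract 360° → +107.41°.

+107.41°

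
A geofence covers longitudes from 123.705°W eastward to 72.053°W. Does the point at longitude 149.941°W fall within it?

No

Band width going east from -123.705° to -72.053°: ((-72.053 − -123.705) mod 360) = 51.652°.
Offset of -149.941° east of the west edge: ((-149.941 − -123.705) mod 360) = 333.764°.
333.764° > 51.652° ⇒ outside.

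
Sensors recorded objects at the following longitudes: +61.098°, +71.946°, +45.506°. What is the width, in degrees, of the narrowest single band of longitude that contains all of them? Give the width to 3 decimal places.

26.440°

Sort the longitudes: +45.506°, +61.098°, +71.946°.
Eastward gaps between consecutive values (wrapping around): 15.592°, 10.848°, 333.560°.
Largest gap = 333.560° ⇒ minimal covering band is its complement: 360° − 333.560° = 26.440°.
Band runs from +45.506° eastward to +71.946°.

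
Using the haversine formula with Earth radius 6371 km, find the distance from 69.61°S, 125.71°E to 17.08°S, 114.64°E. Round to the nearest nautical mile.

3181 nmi

Δλ = 114.64 − 125.71 = -11.07°.
Δφ = -17.08 − -69.61 = 52.53°.
a = sin²(Δφ/2) + cos φ₁ · cos φ₂ · sin²(Δλ/2) = 0.198925.
c = 2·atan2(√a, √(1−a)) = 0.92461 rad → d = 6371·c ≈ 5890.67 km ≈ 3180.70 nmi.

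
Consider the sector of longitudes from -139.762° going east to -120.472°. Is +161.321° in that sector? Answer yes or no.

No

Band width going east from -139.762° to -120.472°: ((-120.472 − -139.762) mod 360) = 19.290°.
Offset of +161.321° east of the west edge: ((161.321 − -139.762) mod 360) = 301.083°.
301.083° > 19.290° ⇒ outside.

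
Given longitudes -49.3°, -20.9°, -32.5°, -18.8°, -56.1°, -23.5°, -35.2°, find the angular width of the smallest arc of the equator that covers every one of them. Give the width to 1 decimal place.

37.3°

Sort the longitudes: -56.1°, -49.3°, -35.2°, -32.5°, -23.5°, -20.9°, -18.8°.
Eastward gaps between consecutive values (wrapping around): 6.8°, 14.1°, 2.7°, 9.0°, 2.6°, 2.1°, 322.7°.
Largest gap = 322.7° ⇒ minimal covering band is its complement: 360° − 322.7° = 37.3°.
Band runs from -56.1° eastward to -18.8°.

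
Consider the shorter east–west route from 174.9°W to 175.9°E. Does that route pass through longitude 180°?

Yes

Naïve |175.9 − -174.9| = 350.8° > 180°, so the shorter arc goes the other way round — across 180°.
Signed shortest Δλ = ((175.9 − -174.9 + 180) mod 360) − 180 = -9.2°.
Going west by 9.2° from -174.9° passes through 180° before reaching +175.9°.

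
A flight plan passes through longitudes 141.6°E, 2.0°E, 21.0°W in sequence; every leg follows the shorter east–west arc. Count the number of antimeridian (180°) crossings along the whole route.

0

Leg 1: +141.6° → +2.0°, shortest Δλ = -139.6° (west) — does not cross 180°.
Leg 2: +2.0° → -21.0°, shortest Δλ = -23.0° (west) — does not cross 180°.
Total crossings: 0.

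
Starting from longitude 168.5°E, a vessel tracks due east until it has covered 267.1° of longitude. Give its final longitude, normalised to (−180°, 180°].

Start at +168.5°; shift +267.1° → +435.6°.
+435.6° lies outside (−180°, 180°]; subtract 360° → +75.6°.

75.6°E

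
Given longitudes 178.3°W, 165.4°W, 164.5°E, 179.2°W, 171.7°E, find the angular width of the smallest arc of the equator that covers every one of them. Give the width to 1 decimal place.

30.1°

Sort the longitudes: -179.2°, -178.3°, -165.4°, +164.5°, +171.7°.
Eastward gaps between consecutive values (wrapping around): 0.9°, 12.9°, 329.9°, 7.2°, 9.1°.
Largest gap = 329.9° ⇒ minimal covering band is its complement: 360° − 329.9° = 30.1°.
Band runs from +164.5° eastward to -165.4°, crossing the antimeridian.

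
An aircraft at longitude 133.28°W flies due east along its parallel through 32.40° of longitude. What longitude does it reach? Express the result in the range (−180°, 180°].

Start at -133.28°; shift +32.40° → -100.88°.
-100.88° already lies in (−180°, 180°].

100.88°W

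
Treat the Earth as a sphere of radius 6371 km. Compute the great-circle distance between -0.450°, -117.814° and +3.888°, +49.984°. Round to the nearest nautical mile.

10047 nmi

Δλ = 49.984 − -117.814 = 167.798°.
Δφ = 3.888 − -0.450 = 4.338°.
a = sin²(Δφ/2) + cos φ₁ · cos φ₂ · sin²(Δλ/2) = 0.987831.
c = 2·atan2(√a, √(1−a)) = 2.92051 rad → d = 6371·c ≈ 18606.59 km ≈ 10046.76 nmi.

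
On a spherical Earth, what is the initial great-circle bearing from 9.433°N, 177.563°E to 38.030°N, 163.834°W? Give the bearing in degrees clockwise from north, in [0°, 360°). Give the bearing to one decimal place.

27.4°

Δλ = -163.834 − 177.563 = -341.397°; wrapped into (−180°, 180°]: 18.603°.
θ = atan2( sin Δλ · cos φ₂ , cos φ₁ · sin φ₂ − sin φ₁ · cos φ₂ · cos Δλ )
  = atan2(0.25128, 0.48539) = 27.370° → normalised to [0°, 360°): 27.370°.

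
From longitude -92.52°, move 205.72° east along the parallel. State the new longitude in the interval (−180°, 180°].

Start at -92.52°; shift +205.72° → +113.20°.
+113.20° already lies in (−180°, 180°].

+113.20°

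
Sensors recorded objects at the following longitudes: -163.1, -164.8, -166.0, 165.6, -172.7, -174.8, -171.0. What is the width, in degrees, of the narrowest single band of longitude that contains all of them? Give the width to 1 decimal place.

Sort the longitudes: -174.8°, -172.7°, -171.0°, -166.0°, -164.8°, -163.1°, +165.6°.
Eastward gaps between consecutive values (wrapping around): 2.1°, 1.7°, 5.0°, 1.2°, 1.7°, 328.7°, 19.6°.
Largest gap = 328.7° ⇒ minimal covering band is its complement: 360° − 328.7° = 31.3°.
Band runs from +165.6° eastward to -163.1°, crossing the antimeridian.

31.3°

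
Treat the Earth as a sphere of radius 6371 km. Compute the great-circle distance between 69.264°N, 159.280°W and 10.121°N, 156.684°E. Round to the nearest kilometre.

7282 km

Δλ = 156.684 − -159.280 = 315.964°; wrapped into (−180°, 180°]: -44.036°.
Δφ = 10.121 − 69.264 = -59.143°.
a = sin²(Δφ/2) + cos φ₁ · cos φ₂ · sin²(Δλ/2) = 0.292540.
c = 2·atan2(√a, √(1−a)) = 1.14294 rad → d = 6371·c ≈ 7281.68 km.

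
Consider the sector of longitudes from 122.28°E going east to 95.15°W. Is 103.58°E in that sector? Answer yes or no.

Band width going east from +122.28° to -95.15°: ((-95.15 − 122.28) mod 360) = 142.57°.
Offset of +103.58° east of the west edge: ((103.58 − 122.28) mod 360) = 341.30°.
341.30° > 142.57° ⇒ outside.

No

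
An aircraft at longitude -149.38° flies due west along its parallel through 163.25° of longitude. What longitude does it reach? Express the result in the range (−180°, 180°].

+47.37°

Start at -149.38°; shift −163.25° → -312.63°.
-312.63° lies outside (−180°, 180°]; add 360° → +47.37°.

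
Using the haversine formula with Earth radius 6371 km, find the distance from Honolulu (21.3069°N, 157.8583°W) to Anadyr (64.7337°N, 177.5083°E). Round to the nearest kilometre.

5156 km

Δλ = 177.5083 − -157.8583 = 335.3666°; wrapped into (−180°, 180°]: -24.6334°.
Δφ = 64.7337 − 21.3069 = 43.4268°.
a = sin²(Δφ/2) + cos φ₁ · cos φ₂ · sin²(Δλ/2) = 0.154968.
c = 2·atan2(√a, √(1−a)) = 0.80922 rad → d = 6371·c ≈ 5155.53 km.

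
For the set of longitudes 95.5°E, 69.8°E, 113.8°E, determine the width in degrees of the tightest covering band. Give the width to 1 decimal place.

Sort the longitudes: +69.8°, +95.5°, +113.8°.
Eastward gaps between consecutive values (wrapping around): 25.7°, 18.3°, 316.0°.
Largest gap = 316.0° ⇒ minimal covering band is its complement: 360° − 316.0° = 44.0°.
Band runs from +69.8° eastward to +113.8°.

44.0°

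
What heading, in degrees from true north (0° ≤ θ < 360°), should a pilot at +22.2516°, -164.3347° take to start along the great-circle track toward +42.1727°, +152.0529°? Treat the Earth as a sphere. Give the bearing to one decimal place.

309.3°

Δλ = 152.0529 − -164.3347 = 316.3876°; wrapped into (−180°, 180°]: -43.6124°.
θ = atan2( sin Δλ · cos φ₂ , cos φ₁ · sin φ₂ − sin φ₁ · cos φ₂ · cos Δλ )
  = atan2(-0.51121, 0.41818) = -50.716° → normalised to [0°, 360°): 309.284°.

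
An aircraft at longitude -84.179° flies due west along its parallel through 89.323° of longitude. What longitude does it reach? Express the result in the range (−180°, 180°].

Start at -84.179°; shift −89.323° → -173.502°.
-173.502° already lies in (−180°, 180°].

-173.502°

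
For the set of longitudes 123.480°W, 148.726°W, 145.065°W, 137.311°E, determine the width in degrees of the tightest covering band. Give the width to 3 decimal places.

99.209°

Sort the longitudes: -148.726°, -145.065°, -123.480°, +137.311°.
Eastward gaps between consecutive values (wrapping around): 3.661°, 21.585°, 260.791°, 73.963°.
Largest gap = 260.791° ⇒ minimal covering band is its complement: 360° − 260.791° = 99.209°.
Band runs from +137.311° eastward to -123.480°, crossing the antimeridian.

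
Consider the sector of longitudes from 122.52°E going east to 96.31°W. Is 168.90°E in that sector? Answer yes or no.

Yes

Band width going east from +122.52° to -96.31°: ((-96.31 − 122.52) mod 360) = 141.17°.
Offset of +168.90° east of the west edge: ((168.90 − 122.52) mod 360) = 46.38°.
46.38° ≤ 141.17° ⇒ inside.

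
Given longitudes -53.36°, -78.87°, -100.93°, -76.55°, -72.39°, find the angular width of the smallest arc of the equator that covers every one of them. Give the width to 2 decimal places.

Sort the longitudes: -100.93°, -78.87°, -76.55°, -72.39°, -53.36°.
Eastward gaps between consecutive values (wrapping around): 22.06°, 2.32°, 4.16°, 19.03°, 312.43°.
Largest gap = 312.43° ⇒ minimal covering band is its complement: 360° − 312.43° = 47.57°.
Band runs from -100.93° eastward to -53.36°.

47.57°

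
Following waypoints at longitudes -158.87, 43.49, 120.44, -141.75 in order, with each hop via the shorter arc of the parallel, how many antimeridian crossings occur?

Leg 1: -158.87° → +43.49°, shortest Δλ = -157.64° (west) — crosses 180°.
Leg 2: +43.49° → +120.44°, shortest Δλ = 76.95° (east) — does not cross 180°.
Leg 3: +120.44° → -141.75°, shortest Δλ = 97.81° (east) — crosses 180°.
Total crossings: 2.

2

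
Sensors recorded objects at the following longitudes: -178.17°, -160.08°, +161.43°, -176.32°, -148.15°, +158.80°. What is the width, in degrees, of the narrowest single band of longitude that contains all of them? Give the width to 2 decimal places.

53.05°

Sort the longitudes: -178.17°, -176.32°, -160.08°, -148.15°, +158.80°, +161.43°.
Eastward gaps between consecutive values (wrapping around): 1.85°, 16.24°, 11.93°, 306.95°, 2.63°, 20.40°.
Largest gap = 306.95° ⇒ minimal covering band is its complement: 360° − 306.95° = 53.05°.
Band runs from +158.80° eastward to -148.15°, crossing the antimeridian.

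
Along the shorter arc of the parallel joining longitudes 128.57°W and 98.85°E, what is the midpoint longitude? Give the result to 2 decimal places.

165.14°E

Signed shortest Δλ from -128.57° to +98.85° is -132.58°.
Midpoint longitude = -128.57° + (-132.58°)/2 = -128.57° − 66.29° = -194.86°.
Normalise into (−180°, 180°]: +165.14°.
(The naïve average (-128.57 + +98.85)/2 = -14.86° is on the wrong side of the globe.)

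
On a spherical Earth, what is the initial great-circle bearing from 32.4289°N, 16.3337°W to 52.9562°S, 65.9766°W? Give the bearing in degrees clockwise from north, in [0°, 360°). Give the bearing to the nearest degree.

Δλ = -65.9766 − -16.3337 = -49.6429°.
θ = atan2( sin Δλ · cos φ₂ , cos φ₁ · sin φ₂ − sin φ₁ · cos φ₂ · cos Δλ )
  = atan2(-0.45906, -0.88290) = -152.528° → normalised to [0°, 360°): 207.472°.

207°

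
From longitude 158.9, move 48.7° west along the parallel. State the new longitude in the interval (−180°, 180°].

+110.2°

Start at +158.9°; shift −48.7° → +110.2°.
+110.2° already lies in (−180°, 180°].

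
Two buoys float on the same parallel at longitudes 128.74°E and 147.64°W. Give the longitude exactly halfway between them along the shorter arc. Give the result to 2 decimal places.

170.55°E

Signed shortest Δλ from +128.74° to -147.64° is +83.62°.
Midpoint longitude = +128.74° + (+83.62°)/2 = +128.74° + 41.81° = +170.55°.
(The naïve average (+128.74 + -147.64)/2 = -9.45° is on the wrong side of the globe.)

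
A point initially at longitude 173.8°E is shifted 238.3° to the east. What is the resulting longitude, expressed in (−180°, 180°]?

52.1°E

Start at +173.8°; shift +238.3° → +412.1°.
+412.1° lies outside (−180°, 180°]; subtract 360° → +52.1°.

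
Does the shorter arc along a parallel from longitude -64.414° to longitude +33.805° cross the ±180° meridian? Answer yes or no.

No

Signed shortest Δλ = ((33.805 − -64.414 + 180) mod 360) − 180 = 98.219°.
Going east by 98.219° from -64.414° reaches +33.805° without touching 180°.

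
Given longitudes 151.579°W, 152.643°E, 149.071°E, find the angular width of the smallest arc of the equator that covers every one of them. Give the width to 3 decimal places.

Sort the longitudes: -151.579°, +149.071°, +152.643°.
Eastward gaps between consecutive values (wrapping around): 300.650°, 3.572°, 55.778°.
Largest gap = 300.650° ⇒ minimal covering band is its complement: 360° − 300.650° = 59.350°.
Band runs from +149.071° eastward to -151.579°, crossing the antimeridian.

59.350°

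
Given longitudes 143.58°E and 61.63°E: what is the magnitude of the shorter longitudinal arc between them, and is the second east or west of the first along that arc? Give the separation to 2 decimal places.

Raw difference: 61.63 − 143.58 = -81.95°.
Normalise into (−180°, 180°]: -81.95° stays -81.95°.
Negative ⇒ the second point lies to the west; separation 81.95°.

81.95° west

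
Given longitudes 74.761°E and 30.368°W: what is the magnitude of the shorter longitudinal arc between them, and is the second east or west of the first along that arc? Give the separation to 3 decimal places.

105.129° west

Raw difference: -30.368 − 74.761 = -105.129°.
Normalise into (−180°, 180°]: -105.129° stays -105.129°.
Negative ⇒ the second point lies to the west; separation 105.129°.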